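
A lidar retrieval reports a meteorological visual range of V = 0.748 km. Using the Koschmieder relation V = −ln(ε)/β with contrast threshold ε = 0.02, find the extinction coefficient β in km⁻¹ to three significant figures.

β = −ln(0.02) / V = 3.912 / 0.748 = 5.2300 km⁻¹.

5.23 km⁻¹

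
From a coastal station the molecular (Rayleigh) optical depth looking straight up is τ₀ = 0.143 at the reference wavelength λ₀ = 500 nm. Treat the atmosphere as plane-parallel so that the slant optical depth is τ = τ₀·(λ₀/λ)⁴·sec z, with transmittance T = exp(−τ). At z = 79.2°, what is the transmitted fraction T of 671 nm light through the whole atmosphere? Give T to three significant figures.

sec 79.2° = 5.3367.
τ = 0.143 × (500/671)⁴ × 5.3367 = 0.143 × 0.3083 × 5.3367 = 0.2353.
T = exp(−0.2353) = 0.7903.

0.790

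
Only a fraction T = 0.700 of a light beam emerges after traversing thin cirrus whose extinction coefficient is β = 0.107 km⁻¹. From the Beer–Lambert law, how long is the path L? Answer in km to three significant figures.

Beer–Lambert: T = exp(−βL) ⇒ L = −ln(T)/β = −ln(0.700)/0.107 = 0.3567/0.107 = 3.333 km.

3.33 km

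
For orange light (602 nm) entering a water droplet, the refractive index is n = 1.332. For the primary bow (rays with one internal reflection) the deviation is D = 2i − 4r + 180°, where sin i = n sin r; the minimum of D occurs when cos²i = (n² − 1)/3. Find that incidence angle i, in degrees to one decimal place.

59.5°

cos²i = (1.332² − 1)/3 = (1.77422 − 1)/3 = 0.25807.
cos i = 0.50801, so i = 59.469°.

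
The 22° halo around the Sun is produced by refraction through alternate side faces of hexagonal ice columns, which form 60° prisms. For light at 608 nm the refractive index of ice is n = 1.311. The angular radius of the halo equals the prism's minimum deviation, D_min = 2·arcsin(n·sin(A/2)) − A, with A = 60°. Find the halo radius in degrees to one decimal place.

21.9°

n·sin(A/2) = 1.311 × sin 30° = 1.311 × 0.5000 = 0.6555.
D_min = 2·arcsin(0.6555) − 60° = 2 × 40.958° − 60° = 21.915°.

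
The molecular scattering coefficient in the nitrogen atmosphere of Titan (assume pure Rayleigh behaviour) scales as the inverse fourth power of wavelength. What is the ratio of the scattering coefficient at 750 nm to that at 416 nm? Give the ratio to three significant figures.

0.0947

Rayleigh scattering ∝ λ⁻⁴, so the ratio of coefficients is the inverse fourth power of the wavelength ratio.
σ(750)/σ(416) = (416/750)⁴ = (0.5547)⁴ = 0.09465.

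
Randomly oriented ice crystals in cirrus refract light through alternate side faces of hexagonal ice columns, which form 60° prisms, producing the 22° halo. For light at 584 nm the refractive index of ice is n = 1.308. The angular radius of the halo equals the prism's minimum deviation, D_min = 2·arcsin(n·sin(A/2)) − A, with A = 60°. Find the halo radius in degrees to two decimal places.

n·sin(A/2) = 1.308 × sin 30° = 1.308 × 0.5000 = 0.6540.
D_min = 2·arcsin(0.6540) − 60° = 2 × 40.844° − 60° = 21.688°.

21.69°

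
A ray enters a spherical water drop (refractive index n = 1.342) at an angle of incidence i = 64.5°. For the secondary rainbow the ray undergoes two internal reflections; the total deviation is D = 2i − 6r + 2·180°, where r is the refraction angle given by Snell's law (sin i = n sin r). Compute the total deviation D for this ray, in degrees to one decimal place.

sin r = sin 64.5° / 1.342 = 0.9026/1.342 = 0.6726; r = 42.27°.
D = 2·64.5° − 6·42.27° + 2·180° = 129.00° − 253.59° + 360° = 235.41°.

235.4°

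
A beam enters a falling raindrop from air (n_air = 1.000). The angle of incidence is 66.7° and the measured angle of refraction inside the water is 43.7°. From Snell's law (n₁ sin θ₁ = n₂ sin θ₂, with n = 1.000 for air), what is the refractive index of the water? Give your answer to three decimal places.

1.329

n = sin θ_i / sin θ_r = sin 66.7° / sin 43.7° = 0.9184 / 0.6909 = 1.3294.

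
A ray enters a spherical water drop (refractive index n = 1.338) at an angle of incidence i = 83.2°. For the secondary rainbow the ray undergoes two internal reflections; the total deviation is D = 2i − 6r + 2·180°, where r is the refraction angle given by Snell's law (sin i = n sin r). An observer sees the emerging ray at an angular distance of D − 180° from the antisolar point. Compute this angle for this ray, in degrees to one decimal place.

58.9°

sin r = sin 83.2° / 1.338 = 0.9930/1.338 = 0.7421; r = 47.91°.
D = 2·83.2° − 6·47.91° + 2·180° = 166.40° − 287.48° + 360° = 238.92°.
Angle from antisolar point = D − 180° = 58.92°.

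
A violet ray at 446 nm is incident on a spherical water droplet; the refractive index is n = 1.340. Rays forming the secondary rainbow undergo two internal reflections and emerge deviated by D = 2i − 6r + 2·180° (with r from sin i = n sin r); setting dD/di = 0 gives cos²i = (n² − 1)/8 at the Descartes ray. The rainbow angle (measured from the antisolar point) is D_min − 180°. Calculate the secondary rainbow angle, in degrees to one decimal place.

cos²i = (1.79560 − 1)/8 = 0.09945; i = arccos(0.31536) = 71.618°.
sin r = sin 71.618°/1.340 = 0.70819; r = 45.088°.
D_min = 2·71.618° − 6·45.088° + 360° = 232.709°.
Rainbow angle = D_min − 180° = 52.709°.

52.7°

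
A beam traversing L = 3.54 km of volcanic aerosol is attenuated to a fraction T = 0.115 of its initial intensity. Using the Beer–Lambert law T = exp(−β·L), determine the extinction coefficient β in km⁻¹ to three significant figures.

Beer–Lambert: T = exp(−βL) ⇒ β = −ln(T)/L = −ln(0.115)/3.54 = 2.1628/3.54 = 0.611 km⁻¹.

0.611 km⁻¹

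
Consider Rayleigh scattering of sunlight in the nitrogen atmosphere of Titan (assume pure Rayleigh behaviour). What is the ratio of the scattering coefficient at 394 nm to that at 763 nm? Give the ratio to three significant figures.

14.1

Rayleigh scattering ∝ λ⁻⁴, so the ratio of coefficients is the inverse fourth power of the wavelength ratio.
σ(394)/σ(763) = (763/394)⁴ = (1.9365)⁴ = 14.06.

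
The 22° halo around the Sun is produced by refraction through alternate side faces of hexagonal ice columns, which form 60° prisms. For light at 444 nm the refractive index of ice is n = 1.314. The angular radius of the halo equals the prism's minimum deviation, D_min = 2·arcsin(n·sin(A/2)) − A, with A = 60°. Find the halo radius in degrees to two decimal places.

n·sin(A/2) = 1.314 × sin 30° = 1.314 × 0.5000 = 0.6570.
D_min = 2·arcsin(0.6570) − 60° = 2 × 41.071° − 60° = 22.143°.

22.14°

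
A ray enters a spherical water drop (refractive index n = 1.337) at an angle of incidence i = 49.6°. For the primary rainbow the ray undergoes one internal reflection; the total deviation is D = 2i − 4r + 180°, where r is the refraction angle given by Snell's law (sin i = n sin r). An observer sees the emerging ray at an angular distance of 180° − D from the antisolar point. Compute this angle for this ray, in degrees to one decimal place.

sin r = sin 49.6° / 1.337 = 0.7615/1.337 = 0.5696; r = 34.72°.
D = 2·49.6° − 4·34.72° + 180° = 99.20° − 138.89° + 180° = 140.31°.
Angle from antisolar point = 180° − D = 39.69°.

39.7°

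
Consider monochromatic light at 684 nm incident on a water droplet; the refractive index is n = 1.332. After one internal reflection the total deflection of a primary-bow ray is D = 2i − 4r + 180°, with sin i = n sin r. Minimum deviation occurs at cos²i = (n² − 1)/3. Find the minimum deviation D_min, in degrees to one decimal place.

137.8°

cos²i = (1.77422 − 1)/3 = 0.25807; i = arccos(0.50801) = 59.469°.
sin r = sin 59.469°/1.332 = 0.64666; r = 40.290°.
D_min = 2·59.469° − 4·40.290° + 180° = 137.776°.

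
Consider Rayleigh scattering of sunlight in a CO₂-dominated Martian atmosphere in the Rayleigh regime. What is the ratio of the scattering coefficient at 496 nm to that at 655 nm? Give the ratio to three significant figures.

3.04

Rayleigh scattering ∝ λ⁻⁴, so the ratio of coefficients is the inverse fourth power of the wavelength ratio.
σ(496)/σ(655) = (655/496)⁴ = (1.3206)⁴ = 3.041.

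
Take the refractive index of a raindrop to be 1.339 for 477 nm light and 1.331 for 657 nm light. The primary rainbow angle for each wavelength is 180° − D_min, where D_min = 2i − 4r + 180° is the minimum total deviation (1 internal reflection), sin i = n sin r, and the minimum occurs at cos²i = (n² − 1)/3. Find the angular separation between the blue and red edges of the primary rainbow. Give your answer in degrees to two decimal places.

At 477 nm (n = 1.339): cos²i = 0.26431 → i = 59.062°, r = 39.834°, D_min = 138.786°, rainbow angle = 41.214°.
At 657 nm (n = 1.331): cos²i = 0.25719 → i = 59.527°, r = 40.356°, D_min = 137.630°, rainbow angle = 42.370°.
Angular width = |41.214° − 42.370°| = 1.156°.

1.16°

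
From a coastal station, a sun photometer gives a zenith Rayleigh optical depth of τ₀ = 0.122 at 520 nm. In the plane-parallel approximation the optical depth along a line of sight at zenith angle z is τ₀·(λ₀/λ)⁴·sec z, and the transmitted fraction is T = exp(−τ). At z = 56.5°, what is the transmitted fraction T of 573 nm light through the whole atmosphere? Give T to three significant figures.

sec 56.5° = 1.8118.
τ = 0.122 × (520/573)⁴ × 1.8118 = 0.122 × 0.6783 × 1.8118 = 0.1499.
T = exp(−0.1499) = 0.8608.

0.861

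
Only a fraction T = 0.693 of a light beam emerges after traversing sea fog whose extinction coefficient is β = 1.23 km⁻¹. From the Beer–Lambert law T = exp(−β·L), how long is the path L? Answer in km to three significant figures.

0.298 km

Beer–Lambert: T = exp(−βL) ⇒ L = −ln(T)/β = −ln(0.693)/1.23 = 0.3667/1.23 = 0.2982 km.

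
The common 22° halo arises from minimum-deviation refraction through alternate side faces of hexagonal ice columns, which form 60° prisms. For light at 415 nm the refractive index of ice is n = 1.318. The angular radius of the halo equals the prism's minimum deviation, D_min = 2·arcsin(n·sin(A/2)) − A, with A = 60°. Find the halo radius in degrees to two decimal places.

n·sin(A/2) = 1.318 × sin 30° = 1.318 × 0.5000 = 0.6590.
D_min = 2·arcsin(0.6590) − 60° = 2 × 41.224° − 60° = 22.447°.

22.45°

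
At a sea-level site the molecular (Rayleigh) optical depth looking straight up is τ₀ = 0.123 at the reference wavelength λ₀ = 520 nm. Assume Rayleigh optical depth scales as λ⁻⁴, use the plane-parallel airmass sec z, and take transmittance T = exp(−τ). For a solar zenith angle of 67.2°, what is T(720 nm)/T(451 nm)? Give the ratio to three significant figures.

Airmass: sec 67.2° = 2.5805.
τ(720 nm) = 0.123 × (520/720)⁴ × 2.5805 = 0.123 × 0.2721 × 2.5805 = 0.0864.
τ(451 nm) = 0.123 × (520/451)⁴ × 2.5805 = 0.123 × 1.7673 × 2.5805 = 0.5609.
T(720)/T(451) = exp(τ_B − τ_A) = exp(0.4746) = 1.6074.

1.61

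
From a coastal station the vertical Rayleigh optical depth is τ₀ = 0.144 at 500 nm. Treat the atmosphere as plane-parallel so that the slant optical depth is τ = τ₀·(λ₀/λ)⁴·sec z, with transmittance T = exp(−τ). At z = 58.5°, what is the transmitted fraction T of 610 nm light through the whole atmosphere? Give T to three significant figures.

sec 58.5° = 1.9139.
τ = 0.144 × (500/610)⁴ × 1.9139 = 0.144 × 0.4514 × 1.9139 = 0.1244.
T = exp(−0.1244) = 0.8830.

0.883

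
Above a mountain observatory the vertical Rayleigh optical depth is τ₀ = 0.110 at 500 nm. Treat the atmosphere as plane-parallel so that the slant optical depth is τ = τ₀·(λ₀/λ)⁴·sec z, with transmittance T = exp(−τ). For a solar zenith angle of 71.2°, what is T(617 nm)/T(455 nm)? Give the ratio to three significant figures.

Airmass: sec 71.2° = 3.1030.
τ(617 nm) = 0.110 × (500/617)⁴ × 3.1030 = 0.110 × 0.4313 × 3.1030 = 0.1472.
τ(455 nm) = 0.110 × (500/455)⁴ × 3.1030 = 0.110 × 1.4583 × 3.1030 = 0.4978.
T(617)/T(455) = exp(τ_B − τ_A) = exp(0.3505) = 1.4198.

1.42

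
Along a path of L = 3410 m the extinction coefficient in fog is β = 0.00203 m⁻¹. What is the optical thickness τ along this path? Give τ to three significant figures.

τ = β·L = 0.00203 × 3410 = 6.9223.

6.92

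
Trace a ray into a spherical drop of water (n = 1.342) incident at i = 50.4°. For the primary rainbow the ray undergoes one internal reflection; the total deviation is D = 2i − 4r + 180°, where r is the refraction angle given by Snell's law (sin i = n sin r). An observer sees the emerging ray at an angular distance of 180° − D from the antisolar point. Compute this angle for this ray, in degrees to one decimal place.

sin r = sin 50.4° / 1.342 = 0.7705/1.342 = 0.5742; r = 35.04°.
D = 2·50.4° − 4·35.04° + 180° = 100.80° − 140.16° + 180° = 140.64°.
Angle from antisolar point = 180° − D = 39.36°.

39.4°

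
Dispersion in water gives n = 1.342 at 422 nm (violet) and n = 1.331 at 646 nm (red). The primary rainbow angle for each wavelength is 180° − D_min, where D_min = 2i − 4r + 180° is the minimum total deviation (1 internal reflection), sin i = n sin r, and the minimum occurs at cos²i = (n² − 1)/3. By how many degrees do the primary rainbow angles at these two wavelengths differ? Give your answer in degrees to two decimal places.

1.58°

At 422 nm (n = 1.342): cos²i = 0.26699 → i = 58.888°, r = 39.641°, D_min = 139.213°, rainbow angle = 40.787°.
At 646 nm (n = 1.331): cos²i = 0.25719 → i = 59.527°, r = 40.356°, D_min = 137.630°, rainbow angle = 42.370°.
Angular width = |40.787° − 42.370°| = 1.583°.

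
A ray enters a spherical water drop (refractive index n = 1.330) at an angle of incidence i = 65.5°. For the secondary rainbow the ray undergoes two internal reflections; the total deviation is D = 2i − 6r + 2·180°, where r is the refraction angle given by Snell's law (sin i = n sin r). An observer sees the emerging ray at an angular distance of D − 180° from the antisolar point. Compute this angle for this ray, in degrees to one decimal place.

sin r = sin 65.5° / 1.330 = 0.9100/1.330 = 0.6842; r = 43.17°.
D = 2·65.5° − 6·43.17° + 2·180° = 131.00° − 259.03° + 360° = 231.97°.
Angle from antisolar point = D − 180° = 51.97°.

52.0°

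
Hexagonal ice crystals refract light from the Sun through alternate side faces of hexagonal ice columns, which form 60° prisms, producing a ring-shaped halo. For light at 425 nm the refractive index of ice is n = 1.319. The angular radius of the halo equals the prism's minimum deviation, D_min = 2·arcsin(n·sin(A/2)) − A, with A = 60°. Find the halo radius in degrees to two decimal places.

22.52°

n·sin(A/2) = 1.319 × sin 30° = 1.319 × 0.5000 = 0.6595.
D_min = 2·arcsin(0.6595) − 60° = 2 × 41.262° − 60° = 22.524°.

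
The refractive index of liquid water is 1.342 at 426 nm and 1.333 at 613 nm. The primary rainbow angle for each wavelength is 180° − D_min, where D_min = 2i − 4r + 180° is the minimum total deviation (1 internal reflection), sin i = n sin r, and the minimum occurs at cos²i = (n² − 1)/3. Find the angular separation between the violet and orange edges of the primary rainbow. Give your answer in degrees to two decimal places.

1.29°

At 426 nm (n = 1.342): cos²i = 0.26699 → i = 58.888°, r = 39.641°, D_min = 139.213°, rainbow angle = 40.787°.
At 613 nm (n = 1.333): cos²i = 0.25896 → i = 59.410°, r = 40.225°, D_min = 137.922°, rainbow angle = 42.078°.
Angular width = |40.787° − 42.078°| = 1.291°.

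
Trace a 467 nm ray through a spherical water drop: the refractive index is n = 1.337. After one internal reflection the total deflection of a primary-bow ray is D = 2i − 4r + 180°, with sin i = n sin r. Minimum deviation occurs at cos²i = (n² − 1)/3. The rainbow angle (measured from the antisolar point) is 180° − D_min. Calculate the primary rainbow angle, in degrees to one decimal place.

41.5°

cos²i = (1.78757 − 1)/3 = 0.26252; i = arccos(0.51237) = 59.178°.
sin r = sin 59.178°/1.337 = 0.64231; r = 39.964°.
D_min = 2·59.178° − 4·39.964° + 180° = 138.500°.
Rainbow angle = 180° − D_min = 41.500°.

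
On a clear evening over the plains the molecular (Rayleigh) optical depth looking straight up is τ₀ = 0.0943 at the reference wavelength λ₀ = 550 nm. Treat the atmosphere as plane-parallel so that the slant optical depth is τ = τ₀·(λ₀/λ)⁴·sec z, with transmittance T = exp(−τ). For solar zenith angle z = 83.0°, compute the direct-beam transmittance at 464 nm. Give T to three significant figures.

sec 83.0° = 8.2055.
τ = 0.0943 × (550/464)⁴ × 8.2055 = 0.0943 × 1.9741 × 8.2055 = 1.5276.
T = exp(−1.5276) = 0.2171.

0.217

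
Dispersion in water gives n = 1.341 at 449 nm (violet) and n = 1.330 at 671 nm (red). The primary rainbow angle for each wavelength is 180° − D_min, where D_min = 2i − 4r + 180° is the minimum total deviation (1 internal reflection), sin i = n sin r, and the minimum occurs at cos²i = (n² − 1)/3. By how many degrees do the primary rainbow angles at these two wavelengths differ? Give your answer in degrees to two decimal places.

At 449 nm (n = 1.341): cos²i = 0.26609 → i = 58.946°, r = 39.705°, D_min = 139.071°, rainbow angle = 40.929°.
At 671 nm (n = 1.330): cos²i = 0.25630 → i = 59.585°, r = 40.422°, D_min = 137.484°, rainbow angle = 42.516°.
Angular width = |40.929° − 42.516°| = 1.588°.

1.59°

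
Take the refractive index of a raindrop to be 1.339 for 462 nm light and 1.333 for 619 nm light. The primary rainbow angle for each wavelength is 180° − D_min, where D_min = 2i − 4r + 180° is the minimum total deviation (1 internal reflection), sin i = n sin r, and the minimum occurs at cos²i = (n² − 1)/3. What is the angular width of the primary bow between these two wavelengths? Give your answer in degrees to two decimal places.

At 462 nm (n = 1.339): cos²i = 0.26431 → i = 59.062°, r = 39.834°, D_min = 138.786°, rainbow angle = 41.214°.
At 619 nm (n = 1.333): cos²i = 0.25896 → i = 59.410°, r = 40.225°, D_min = 137.922°, rainbow angle = 42.078°.
Angular width = |41.214° − 42.078°| = 0.865°.

0.86°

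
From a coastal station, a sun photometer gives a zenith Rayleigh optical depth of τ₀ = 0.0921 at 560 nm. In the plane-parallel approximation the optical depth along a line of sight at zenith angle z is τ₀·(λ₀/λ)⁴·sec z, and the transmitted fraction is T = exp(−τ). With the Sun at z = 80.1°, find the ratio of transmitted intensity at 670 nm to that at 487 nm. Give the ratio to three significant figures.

1.96

Airmass: sec 80.1° = 5.8164.
τ(670 nm) = 0.0921 × (560/670)⁴ × 5.8164 = 0.0921 × 0.4880 × 5.8164 = 0.2614.
τ(487 nm) = 0.0921 × (560/487)⁴ × 5.8164 = 0.0921 × 1.7484 × 5.8164 = 0.9366.
T(670)/T(487) = exp(τ_B − τ_A) = exp(0.6751) = 1.9643.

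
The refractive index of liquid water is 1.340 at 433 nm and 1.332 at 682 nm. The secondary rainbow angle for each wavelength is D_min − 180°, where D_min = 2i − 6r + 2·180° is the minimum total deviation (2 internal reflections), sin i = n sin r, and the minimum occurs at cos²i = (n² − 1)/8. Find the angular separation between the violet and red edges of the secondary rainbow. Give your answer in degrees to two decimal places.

At 433 nm (n = 1.340): cos²i = 0.09945 → i = 71.618°, r = 45.088°, D_min = 232.709°, rainbow angle = 52.709°.
At 682 nm (n = 1.332): cos²i = 0.09678 → i = 71.875°, r = 45.520°, D_min = 230.628°, rainbow angle = 50.628°.
Angular width = |52.709° − 50.628°| = 2.080°.

2.08°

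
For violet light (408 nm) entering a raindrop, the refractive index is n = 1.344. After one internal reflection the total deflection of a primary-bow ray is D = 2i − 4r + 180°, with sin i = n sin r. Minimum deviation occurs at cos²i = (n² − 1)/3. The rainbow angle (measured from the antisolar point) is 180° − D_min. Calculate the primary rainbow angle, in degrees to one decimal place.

cos²i = (1.80634 − 1)/3 = 0.26878; i = arccos(0.51844) = 58.772°.
sin r = sin 58.772°/1.344 = 0.63625; r = 39.512°.
D_min = 2·58.772° − 4·39.512° + 180° = 139.495°.
Rainbow angle = 180° − D_min = 40.505°.

40.5°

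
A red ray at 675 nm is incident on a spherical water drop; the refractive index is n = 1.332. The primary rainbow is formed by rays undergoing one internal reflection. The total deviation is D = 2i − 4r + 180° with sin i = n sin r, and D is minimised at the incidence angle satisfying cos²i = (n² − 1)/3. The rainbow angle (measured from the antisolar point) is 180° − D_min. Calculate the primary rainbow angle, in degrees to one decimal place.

cos²i = (1.77422 − 1)/3 = 0.25807; i = arccos(0.50801) = 59.469°.
sin r = sin 59.469°/1.332 = 0.64666; r = 40.290°.
D_min = 2·59.469° − 4·40.290° + 180° = 137.776°.
Rainbow angle = 180° − D_min = 42.224°.

42.2°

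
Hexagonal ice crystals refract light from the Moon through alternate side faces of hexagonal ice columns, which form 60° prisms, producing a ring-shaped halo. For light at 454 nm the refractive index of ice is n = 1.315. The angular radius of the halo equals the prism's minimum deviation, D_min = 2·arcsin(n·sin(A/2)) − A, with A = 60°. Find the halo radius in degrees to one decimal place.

22.2°

n·sin(A/2) = 1.315 × sin 30° = 1.315 × 0.5000 = 0.6575.
D_min = 2·arcsin(0.6575) − 60° = 2 × 41.109° − 60° = 22.219°.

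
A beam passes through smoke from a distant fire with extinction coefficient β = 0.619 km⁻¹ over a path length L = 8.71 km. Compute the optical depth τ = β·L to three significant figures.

5.39

τ = β·L = 0.619 × 8.71 = 5.3915.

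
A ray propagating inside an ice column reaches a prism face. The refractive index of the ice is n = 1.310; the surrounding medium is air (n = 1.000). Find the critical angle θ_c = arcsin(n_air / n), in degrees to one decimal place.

49.8°

sin θ_c = n_air / n = 1.000 / 1.310 = 0.7634.
θ_c = arcsin(0.7634) = 49.76°.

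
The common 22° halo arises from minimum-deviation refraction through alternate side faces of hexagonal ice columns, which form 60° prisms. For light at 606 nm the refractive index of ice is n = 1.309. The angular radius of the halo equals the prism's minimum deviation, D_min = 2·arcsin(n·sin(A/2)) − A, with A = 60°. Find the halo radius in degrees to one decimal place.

21.8°

n·sin(A/2) = 1.309 × sin 30° = 1.309 × 0.5000 = 0.6545.
D_min = 2·arcsin(0.6545) − 60° = 2 × 40.882° − 60° = 21.763°.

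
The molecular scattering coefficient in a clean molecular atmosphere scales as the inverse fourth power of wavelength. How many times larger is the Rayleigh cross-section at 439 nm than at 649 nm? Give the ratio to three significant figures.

4.78

Rayleigh scattering ∝ λ⁻⁴, so the ratio of coefficients is the inverse fourth power of the wavelength ratio.
σ(439)/σ(649) = (649/439)⁴ = (1.4784)⁴ = 4.777.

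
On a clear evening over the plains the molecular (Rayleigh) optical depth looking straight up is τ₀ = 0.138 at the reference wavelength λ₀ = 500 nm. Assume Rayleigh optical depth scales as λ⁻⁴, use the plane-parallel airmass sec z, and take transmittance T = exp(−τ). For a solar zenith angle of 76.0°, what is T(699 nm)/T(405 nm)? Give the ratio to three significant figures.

Airmass: sec 76.0° = 4.1336.
τ(699 nm) = 0.138 × (500/699)⁴ × 4.1336 = 0.138 × 0.2618 × 4.1336 = 0.1493.
τ(405 nm) = 0.138 × (500/405)⁴ × 4.1336 = 0.138 × 2.3231 × 4.1336 = 1.3251.
T(699)/T(405) = exp(τ_B − τ_A) = exp(1.1758) = 3.2408.

3.24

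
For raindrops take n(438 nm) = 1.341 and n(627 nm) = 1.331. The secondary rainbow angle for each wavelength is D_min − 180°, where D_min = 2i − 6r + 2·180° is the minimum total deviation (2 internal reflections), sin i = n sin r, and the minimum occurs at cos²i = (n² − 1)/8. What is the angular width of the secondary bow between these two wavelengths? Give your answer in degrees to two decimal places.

2.60°

At 438 nm (n = 1.341): cos²i = 0.09979 → i = 71.586°, r = 45.034°, D_min = 232.966°, rainbow angle = 52.966°.
At 627 nm (n = 1.331): cos²i = 0.09645 → i = 71.907°, r = 45.575°, D_min = 230.365°, rainbow angle = 50.365°.
Angular width = |52.966° − 50.365°| = 2.601°.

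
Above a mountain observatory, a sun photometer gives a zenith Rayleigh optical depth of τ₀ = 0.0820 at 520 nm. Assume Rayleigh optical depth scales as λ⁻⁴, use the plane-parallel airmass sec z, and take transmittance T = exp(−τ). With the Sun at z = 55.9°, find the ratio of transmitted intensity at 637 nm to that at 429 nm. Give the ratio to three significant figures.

1.29

Airmass: sec 55.9° = 1.7837.
τ(637 nm) = 0.0820 × (520/637)⁴ × 1.7837 = 0.0820 × 0.4441 × 1.7837 = 0.0650.
τ(429 nm) = 0.0820 × (520/429)⁴ × 1.7837 = 0.0820 × 2.1587 × 1.7837 = 0.3157.
T(637)/T(429) = exp(τ_B − τ_A) = exp(0.2508) = 1.2850.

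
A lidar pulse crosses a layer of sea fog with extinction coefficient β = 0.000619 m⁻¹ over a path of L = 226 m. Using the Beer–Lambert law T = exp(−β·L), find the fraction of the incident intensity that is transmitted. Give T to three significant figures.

τ = β·L = 0.000619 × 226 = 0.1399.
T = exp(−0.1399) = 0.8695.

0.869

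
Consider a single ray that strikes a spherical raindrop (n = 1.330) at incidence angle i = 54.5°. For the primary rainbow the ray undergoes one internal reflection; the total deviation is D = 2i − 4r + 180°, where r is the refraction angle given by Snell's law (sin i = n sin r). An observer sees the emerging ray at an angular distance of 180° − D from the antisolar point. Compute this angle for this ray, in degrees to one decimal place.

42.0°

sin r = sin 54.5° / 1.330 = 0.8141/1.330 = 0.6121; r = 37.74°.
D = 2·54.5° − 4·37.74° + 180° = 109.00° − 150.97° + 180° = 138.03°.
Angle from antisolar point = 180° − D = 41.97°.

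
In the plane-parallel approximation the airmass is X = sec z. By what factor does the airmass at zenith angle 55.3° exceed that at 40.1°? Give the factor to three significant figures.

X(55.3°)/X(40.1°) = sec 55.3° / sec 40.1° = cos 40.1° / cos 55.3° = 0.7649/0.5693 = 1.3437.

1.34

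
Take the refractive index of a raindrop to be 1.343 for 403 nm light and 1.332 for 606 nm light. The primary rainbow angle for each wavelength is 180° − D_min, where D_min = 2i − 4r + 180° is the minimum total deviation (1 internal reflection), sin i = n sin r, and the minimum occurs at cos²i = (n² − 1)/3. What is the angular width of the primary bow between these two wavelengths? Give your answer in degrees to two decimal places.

At 403 nm (n = 1.343): cos²i = 0.26788 → i = 58.830°, r = 39.577°, D_min = 139.354°, rainbow angle = 40.646°.
At 606 nm (n = 1.332): cos²i = 0.25807 → i = 59.469°, r = 40.290°, D_min = 137.776°, rainbow angle = 42.224°.
Angular width = |40.646° − 42.224°| = 1.578°.

1.58°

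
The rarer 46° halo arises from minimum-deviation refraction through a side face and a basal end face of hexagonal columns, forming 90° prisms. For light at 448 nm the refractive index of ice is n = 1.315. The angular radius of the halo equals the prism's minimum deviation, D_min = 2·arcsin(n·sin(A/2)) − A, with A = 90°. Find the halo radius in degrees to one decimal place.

n·sin(A/2) = 1.315 × sin 45° = 1.315 × 0.7071 = 0.9298.
D_min = 2·arcsin(0.9298) − 90° = 2 × 68.411° − 90° = 46.821°.

46.8°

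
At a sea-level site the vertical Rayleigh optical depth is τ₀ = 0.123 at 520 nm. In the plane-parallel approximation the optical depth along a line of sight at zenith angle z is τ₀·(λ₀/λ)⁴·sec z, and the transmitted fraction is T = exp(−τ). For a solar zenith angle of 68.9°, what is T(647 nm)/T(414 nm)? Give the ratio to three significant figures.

Airmass: sec 68.9° = 2.7778.
τ(647 nm) = 0.123 × (520/647)⁴ × 2.7778 = 0.123 × 0.4172 × 2.7778 = 0.1426.
τ(414 nm) = 0.123 × (520/414)⁴ × 2.7778 = 0.123 × 2.4889 × 2.7778 = 0.8504.
T(647)/T(414) = exp(τ_B − τ_A) = exp(0.7078) = 2.0296.

2.03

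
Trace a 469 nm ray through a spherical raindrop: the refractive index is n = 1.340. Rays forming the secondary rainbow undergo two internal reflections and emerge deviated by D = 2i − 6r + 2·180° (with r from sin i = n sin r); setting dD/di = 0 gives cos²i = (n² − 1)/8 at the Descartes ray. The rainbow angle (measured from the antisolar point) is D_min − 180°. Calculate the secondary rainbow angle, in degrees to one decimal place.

52.7°

cos²i = (1.79560 − 1)/8 = 0.09945; i = arccos(0.31536) = 71.618°.
sin r = sin 71.618°/1.340 = 0.70819; r = 45.088°.
D_min = 2·71.618° − 6·45.088° + 360° = 232.709°.
Rainbow angle = D_min − 180° = 52.709°.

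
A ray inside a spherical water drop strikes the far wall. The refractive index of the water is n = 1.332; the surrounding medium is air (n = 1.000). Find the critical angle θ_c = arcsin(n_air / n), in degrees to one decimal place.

48.7°

sin θ_c = n_air / n = 1.000 / 1.332 = 0.7508.
θ_c = arcsin(0.7508) = 48.66°.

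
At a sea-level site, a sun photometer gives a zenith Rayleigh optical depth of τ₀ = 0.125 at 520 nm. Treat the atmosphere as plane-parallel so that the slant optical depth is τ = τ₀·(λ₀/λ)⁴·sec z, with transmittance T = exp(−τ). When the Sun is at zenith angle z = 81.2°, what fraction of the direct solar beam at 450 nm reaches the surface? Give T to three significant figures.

sec 81.2° = 6.5366.
τ = 0.125 × (520/450)⁴ × 6.5366 = 0.125 × 1.7830 × 6.5366 = 1.4569.
T = exp(−1.4569) = 0.2330.

0.233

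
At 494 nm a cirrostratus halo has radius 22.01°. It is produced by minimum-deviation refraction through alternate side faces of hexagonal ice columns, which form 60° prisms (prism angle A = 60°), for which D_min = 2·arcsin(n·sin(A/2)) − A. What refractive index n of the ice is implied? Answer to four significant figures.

Rearranging: n = sin((D_min + A)/2) / sin(A/2).
(D_min + A)/2 = (22.01° + 60°)/2 = 41.005°.
n = sin 41.005° / sin 30° = 0.6561 / 0.5000 = 1.3122.

1.312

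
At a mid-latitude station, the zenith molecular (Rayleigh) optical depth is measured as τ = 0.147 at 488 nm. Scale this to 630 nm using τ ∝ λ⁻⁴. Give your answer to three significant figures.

0.0529

τ(630 nm) = τ(488 nm) × (488/630)⁴ = 0.147 × (0.7746)⁴ = 0.147 × 0.3600 = 0.0529.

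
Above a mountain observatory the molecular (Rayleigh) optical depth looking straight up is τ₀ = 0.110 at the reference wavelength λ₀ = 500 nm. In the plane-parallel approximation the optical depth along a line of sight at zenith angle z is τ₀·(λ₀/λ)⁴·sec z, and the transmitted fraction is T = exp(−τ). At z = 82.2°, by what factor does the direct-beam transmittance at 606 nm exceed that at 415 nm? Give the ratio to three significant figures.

Airmass: sec 82.2° = 7.3684.
τ(606 nm) = 0.110 × (500/606)⁴ × 7.3684 = 0.110 × 0.4634 × 7.3684 = 0.3756.
τ(415 nm) = 0.110 × (500/415)⁴ × 7.3684 = 0.110 × 2.1071 × 7.3684 = 1.7079.
T(606)/T(415) = exp(τ_B − τ_A) = exp(1.3322) = 3.7895.

3.79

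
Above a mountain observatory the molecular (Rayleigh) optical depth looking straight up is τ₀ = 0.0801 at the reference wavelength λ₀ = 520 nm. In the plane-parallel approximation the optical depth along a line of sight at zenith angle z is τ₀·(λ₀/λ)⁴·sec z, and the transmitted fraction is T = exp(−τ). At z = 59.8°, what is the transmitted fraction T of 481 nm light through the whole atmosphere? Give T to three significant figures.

0.805

sec 59.8° = 1.9880.
τ = 0.0801 × (520/481)⁴ × 1.9880 = 0.0801 × 1.3659 × 1.9880 = 0.2175.
T = exp(−0.2175) = 0.8045.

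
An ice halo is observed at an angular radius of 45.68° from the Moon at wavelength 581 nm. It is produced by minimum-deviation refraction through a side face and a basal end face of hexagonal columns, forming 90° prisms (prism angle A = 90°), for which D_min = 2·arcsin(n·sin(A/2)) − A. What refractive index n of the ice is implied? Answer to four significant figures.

1.310

Rearranging: n = sin((D_min + A)/2) / sin(A/2).
(D_min + A)/2 = (45.68° + 90°)/2 = 67.840°.
n = sin 67.840° / sin 45° = 0.9261 / 0.7071 = 1.3098.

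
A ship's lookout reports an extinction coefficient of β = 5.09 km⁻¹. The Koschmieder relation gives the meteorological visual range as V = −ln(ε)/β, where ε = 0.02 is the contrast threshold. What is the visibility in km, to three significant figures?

0.769 km

V = −ln(0.02) / 5.09 = 3.912 / 5.09 = 0.7686 km.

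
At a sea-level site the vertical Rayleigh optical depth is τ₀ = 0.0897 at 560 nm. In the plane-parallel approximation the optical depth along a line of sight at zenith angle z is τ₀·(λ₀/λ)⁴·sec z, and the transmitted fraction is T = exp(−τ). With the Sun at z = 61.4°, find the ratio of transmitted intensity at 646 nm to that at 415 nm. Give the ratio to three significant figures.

1.67

Airmass: sec 61.4° = 2.0890.
τ(646 nm) = 0.0897 × (560/646)⁴ × 2.0890 = 0.0897 × 0.5647 × 2.0890 = 0.1058.
τ(415 nm) = 0.0897 × (560/415)⁴ × 2.0890 = 0.0897 × 3.3156 × 2.0890 = 0.6213.
T(646)/T(415) = exp(τ_B − τ_A) = exp(0.5155) = 1.6744.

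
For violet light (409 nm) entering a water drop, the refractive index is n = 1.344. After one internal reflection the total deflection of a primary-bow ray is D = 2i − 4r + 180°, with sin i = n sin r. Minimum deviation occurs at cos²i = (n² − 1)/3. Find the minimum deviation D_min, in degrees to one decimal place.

cos²i = (1.80634 − 1)/3 = 0.26878; i = arccos(0.51844) = 58.772°.
sin r = sin 58.772°/1.344 = 0.63625; r = 39.512°.
D_min = 2·58.772° − 4·39.512° + 180° = 139.495°.

139.5°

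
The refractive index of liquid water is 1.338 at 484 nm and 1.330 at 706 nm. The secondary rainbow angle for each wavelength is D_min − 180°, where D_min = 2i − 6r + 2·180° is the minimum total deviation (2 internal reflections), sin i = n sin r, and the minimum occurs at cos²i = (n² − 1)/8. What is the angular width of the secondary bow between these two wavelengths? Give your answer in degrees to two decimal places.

2.09°

At 484 nm (n = 1.338): cos²i = 0.09878 → i = 71.682°, r = 45.195°, D_min = 232.193°, rainbow angle = 52.193°.
At 706 nm (n = 1.330): cos²i = 0.09611 → i = 71.940°, r = 45.630°, D_min = 230.101°, rainbow angle = 50.101°.
Angular width = |52.193° − 50.101°| = 2.092°.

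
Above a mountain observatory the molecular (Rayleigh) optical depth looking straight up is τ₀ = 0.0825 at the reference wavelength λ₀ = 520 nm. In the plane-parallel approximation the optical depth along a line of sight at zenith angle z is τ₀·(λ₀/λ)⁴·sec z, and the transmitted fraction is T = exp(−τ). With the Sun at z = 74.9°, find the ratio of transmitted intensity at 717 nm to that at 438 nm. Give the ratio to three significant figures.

1.72

Airmass: sec 74.9° = 3.8387.
τ(717 nm) = 0.0825 × (520/717)⁴ × 3.8387 = 0.0825 × 0.2767 × 3.8387 = 0.0876.
τ(438 nm) = 0.0825 × (520/438)⁴ × 3.8387 = 0.0825 × 1.9866 × 3.8387 = 0.6292.
T(717)/T(438) = exp(τ_B − τ_A) = exp(0.5415) = 1.7186.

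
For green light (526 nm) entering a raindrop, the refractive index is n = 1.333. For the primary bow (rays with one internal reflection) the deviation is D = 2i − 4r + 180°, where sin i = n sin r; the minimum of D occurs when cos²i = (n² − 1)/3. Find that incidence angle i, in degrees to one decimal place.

59.4°

cos²i = (1.333² − 1)/3 = (1.77689 − 1)/3 = 0.25896.
cos i = 0.50888, so i = 59.410°.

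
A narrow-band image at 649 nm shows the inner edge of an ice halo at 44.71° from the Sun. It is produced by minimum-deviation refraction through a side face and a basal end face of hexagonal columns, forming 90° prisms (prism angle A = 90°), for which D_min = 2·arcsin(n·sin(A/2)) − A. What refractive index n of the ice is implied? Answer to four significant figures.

Rearranging: n = sin((D_min + A)/2) / sin(A/2).
(D_min + A)/2 = (44.71° + 90°)/2 = 67.355°.
n = sin 67.355° / sin 45° = 0.9229 / 0.7071 = 1.3052.

1.305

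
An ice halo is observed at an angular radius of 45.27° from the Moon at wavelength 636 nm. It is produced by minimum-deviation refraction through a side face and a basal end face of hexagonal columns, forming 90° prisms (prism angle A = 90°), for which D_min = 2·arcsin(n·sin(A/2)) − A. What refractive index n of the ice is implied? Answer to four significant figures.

Rearranging: n = sin((D_min + A)/2) / sin(A/2).
(D_min + A)/2 = (45.27° + 90°)/2 = 67.635°.
n = sin 67.635° / sin 45° = 0.9248 / 0.7071 = 1.3078.

1.308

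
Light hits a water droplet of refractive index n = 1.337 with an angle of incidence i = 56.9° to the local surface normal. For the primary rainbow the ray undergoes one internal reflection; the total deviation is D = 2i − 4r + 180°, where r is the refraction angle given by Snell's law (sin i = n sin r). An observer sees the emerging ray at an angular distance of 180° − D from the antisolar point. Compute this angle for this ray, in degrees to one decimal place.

41.4°

sin r = sin 56.9° / 1.337 = 0.8377/1.337 = 0.6266; r = 38.80°.
D = 2·56.9° − 4·38.80° + 180° = 113.80° − 155.19° + 180° = 138.61°.
Angle from antisolar point = 180° − D = 41.39°.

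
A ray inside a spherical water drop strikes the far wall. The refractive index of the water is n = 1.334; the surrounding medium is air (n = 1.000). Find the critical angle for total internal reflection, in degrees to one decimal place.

48.6°

sin θ_c = n_air / n = 1.000 / 1.334 = 0.7496.
θ_c = arcsin(0.7496) = 48.56°.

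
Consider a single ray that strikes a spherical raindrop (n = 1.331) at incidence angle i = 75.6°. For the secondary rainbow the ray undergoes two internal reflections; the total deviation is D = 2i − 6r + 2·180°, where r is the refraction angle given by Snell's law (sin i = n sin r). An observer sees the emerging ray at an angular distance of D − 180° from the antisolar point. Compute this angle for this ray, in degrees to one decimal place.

51.0°

sin r = sin 75.6° / 1.331 = 0.9686/1.331 = 0.7277; r = 46.69°.
D = 2·75.6° − 6·46.69° + 2·180° = 151.20° − 280.17° + 360° = 231.03°.
Angle from antisolar point = D − 180° = 51.03°.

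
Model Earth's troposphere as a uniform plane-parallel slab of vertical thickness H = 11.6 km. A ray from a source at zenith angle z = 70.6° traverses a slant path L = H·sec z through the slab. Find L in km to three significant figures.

sec z = 1/cos 70.6° = 3.0106.
L = 11.6 × 3.0106 = 34.923 km.

34.9 km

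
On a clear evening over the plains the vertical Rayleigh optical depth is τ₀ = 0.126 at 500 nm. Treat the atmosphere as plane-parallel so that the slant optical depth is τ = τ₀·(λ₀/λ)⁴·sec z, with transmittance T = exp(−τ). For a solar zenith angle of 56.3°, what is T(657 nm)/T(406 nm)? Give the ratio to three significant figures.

1.56

Airmass: sec 56.3° = 1.8023.
τ(657 nm) = 0.126 × (500/657)⁴ × 1.8023 = 0.126 × 0.3354 × 1.8023 = 0.0762.
τ(406 nm) = 0.126 × (500/406)⁴ × 1.8023 = 0.126 × 2.3003 × 1.8023 = 0.5224.
T(657)/T(406) = exp(τ_B − τ_A) = exp(0.4462) = 1.5623.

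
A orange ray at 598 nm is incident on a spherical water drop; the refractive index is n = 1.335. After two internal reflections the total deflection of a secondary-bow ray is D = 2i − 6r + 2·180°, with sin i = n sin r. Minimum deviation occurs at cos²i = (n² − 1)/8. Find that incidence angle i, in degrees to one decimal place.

71.8°

cos²i = (1.335² − 1)/8 = (1.78222 − 1)/8 = 0.09778.
cos i = 0.31269, so i = 71.778°.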